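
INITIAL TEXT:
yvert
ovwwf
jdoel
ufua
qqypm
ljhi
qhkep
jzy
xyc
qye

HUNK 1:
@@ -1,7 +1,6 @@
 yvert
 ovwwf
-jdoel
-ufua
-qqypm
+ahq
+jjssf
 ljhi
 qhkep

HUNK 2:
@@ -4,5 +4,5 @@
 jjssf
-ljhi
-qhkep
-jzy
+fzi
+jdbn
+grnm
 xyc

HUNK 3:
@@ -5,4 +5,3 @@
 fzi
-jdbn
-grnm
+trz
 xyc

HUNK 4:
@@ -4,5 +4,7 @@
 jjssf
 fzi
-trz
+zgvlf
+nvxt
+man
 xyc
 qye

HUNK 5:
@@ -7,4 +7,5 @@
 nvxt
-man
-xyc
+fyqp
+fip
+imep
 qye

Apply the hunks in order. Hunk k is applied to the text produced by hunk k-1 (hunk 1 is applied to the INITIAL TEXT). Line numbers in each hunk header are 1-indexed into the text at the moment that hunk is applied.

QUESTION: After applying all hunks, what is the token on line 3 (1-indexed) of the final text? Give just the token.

Hunk 1: at line 1 remove [jdoel,ufua,qqypm] add [ahq,jjssf] -> 9 lines: yvert ovwwf ahq jjssf ljhi qhkep jzy xyc qye
Hunk 2: at line 4 remove [ljhi,qhkep,jzy] add [fzi,jdbn,grnm] -> 9 lines: yvert ovwwf ahq jjssf fzi jdbn grnm xyc qye
Hunk 3: at line 5 remove [jdbn,grnm] add [trz] -> 8 lines: yvert ovwwf ahq jjssf fzi trz xyc qye
Hunk 4: at line 4 remove [trz] add [zgvlf,nvxt,man] -> 10 lines: yvert ovwwf ahq jjssf fzi zgvlf nvxt man xyc qye
Hunk 5: at line 7 remove [man,xyc] add [fyqp,fip,imep] -> 11 lines: yvert ovwwf ahq jjssf fzi zgvlf nvxt fyqp fip imep qye
Final line 3: ahq

Answer: ahq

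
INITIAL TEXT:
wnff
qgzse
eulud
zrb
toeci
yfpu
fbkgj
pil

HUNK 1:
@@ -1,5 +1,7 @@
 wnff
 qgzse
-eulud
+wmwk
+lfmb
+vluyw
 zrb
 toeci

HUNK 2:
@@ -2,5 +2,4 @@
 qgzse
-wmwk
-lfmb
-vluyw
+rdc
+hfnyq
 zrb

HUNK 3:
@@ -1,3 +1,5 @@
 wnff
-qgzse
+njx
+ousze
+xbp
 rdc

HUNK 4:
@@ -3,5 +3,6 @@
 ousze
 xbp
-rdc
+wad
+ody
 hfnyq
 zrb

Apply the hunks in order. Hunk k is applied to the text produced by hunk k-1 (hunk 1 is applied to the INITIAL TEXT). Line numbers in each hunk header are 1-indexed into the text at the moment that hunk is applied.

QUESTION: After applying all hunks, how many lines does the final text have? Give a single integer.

Hunk 1: at line 1 remove [eulud] add [wmwk,lfmb,vluyw] -> 10 lines: wnff qgzse wmwk lfmb vluyw zrb toeci yfpu fbkgj pil
Hunk 2: at line 2 remove [wmwk,lfmb,vluyw] add [rdc,hfnyq] -> 9 lines: wnff qgzse rdc hfnyq zrb toeci yfpu fbkgj pil
Hunk 3: at line 1 remove [qgzse] add [njx,ousze,xbp] -> 11 lines: wnff njx ousze xbp rdc hfnyq zrb toeci yfpu fbkgj pil
Hunk 4: at line 3 remove [rdc] add [wad,ody] -> 12 lines: wnff njx ousze xbp wad ody hfnyq zrb toeci yfpu fbkgj pil
Final line count: 12

Answer: 12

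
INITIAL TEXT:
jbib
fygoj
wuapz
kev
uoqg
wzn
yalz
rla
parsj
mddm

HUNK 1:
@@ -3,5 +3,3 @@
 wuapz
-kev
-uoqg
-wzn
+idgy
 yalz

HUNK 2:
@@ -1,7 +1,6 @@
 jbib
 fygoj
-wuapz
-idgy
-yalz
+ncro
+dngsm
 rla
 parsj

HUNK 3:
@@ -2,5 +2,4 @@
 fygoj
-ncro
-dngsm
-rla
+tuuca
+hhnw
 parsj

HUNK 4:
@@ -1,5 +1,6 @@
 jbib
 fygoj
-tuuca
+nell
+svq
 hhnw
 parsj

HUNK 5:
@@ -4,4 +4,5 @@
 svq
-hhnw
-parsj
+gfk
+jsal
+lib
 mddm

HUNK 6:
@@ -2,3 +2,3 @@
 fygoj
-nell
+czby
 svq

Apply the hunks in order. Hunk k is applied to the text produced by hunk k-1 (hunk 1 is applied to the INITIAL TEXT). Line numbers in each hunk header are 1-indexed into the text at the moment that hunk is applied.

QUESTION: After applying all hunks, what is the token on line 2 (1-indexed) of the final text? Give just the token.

Answer: fygoj

Derivation:
Hunk 1: at line 3 remove [kev,uoqg,wzn] add [idgy] -> 8 lines: jbib fygoj wuapz idgy yalz rla parsj mddm
Hunk 2: at line 1 remove [wuapz,idgy,yalz] add [ncro,dngsm] -> 7 lines: jbib fygoj ncro dngsm rla parsj mddm
Hunk 3: at line 2 remove [ncro,dngsm,rla] add [tuuca,hhnw] -> 6 lines: jbib fygoj tuuca hhnw parsj mddm
Hunk 4: at line 1 remove [tuuca] add [nell,svq] -> 7 lines: jbib fygoj nell svq hhnw parsj mddm
Hunk 5: at line 4 remove [hhnw,parsj] add [gfk,jsal,lib] -> 8 lines: jbib fygoj nell svq gfk jsal lib mddm
Hunk 6: at line 2 remove [nell] add [czby] -> 8 lines: jbib fygoj czby svq gfk jsal lib mddm
Final line 2: fygoj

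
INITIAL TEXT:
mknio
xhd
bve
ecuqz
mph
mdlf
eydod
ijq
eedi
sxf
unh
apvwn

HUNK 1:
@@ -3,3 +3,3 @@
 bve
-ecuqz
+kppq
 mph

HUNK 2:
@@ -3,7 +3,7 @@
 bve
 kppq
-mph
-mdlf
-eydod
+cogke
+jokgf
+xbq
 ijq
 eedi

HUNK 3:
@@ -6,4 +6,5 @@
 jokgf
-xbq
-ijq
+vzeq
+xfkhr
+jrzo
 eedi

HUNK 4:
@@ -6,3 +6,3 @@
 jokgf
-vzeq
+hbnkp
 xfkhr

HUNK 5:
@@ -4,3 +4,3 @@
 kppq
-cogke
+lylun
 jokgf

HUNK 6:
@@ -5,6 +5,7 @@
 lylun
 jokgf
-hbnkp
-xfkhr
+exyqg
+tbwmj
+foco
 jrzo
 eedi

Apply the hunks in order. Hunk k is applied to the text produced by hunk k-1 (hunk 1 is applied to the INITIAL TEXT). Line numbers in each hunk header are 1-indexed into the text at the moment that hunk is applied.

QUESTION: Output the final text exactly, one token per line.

Answer: mknio
xhd
bve
kppq
lylun
jokgf
exyqg
tbwmj
foco
jrzo
eedi
sxf
unh
apvwn

Derivation:
Hunk 1: at line 3 remove [ecuqz] add [kppq] -> 12 lines: mknio xhd bve kppq mph mdlf eydod ijq eedi sxf unh apvwn
Hunk 2: at line 3 remove [mph,mdlf,eydod] add [cogke,jokgf,xbq] -> 12 lines: mknio xhd bve kppq cogke jokgf xbq ijq eedi sxf unh apvwn
Hunk 3: at line 6 remove [xbq,ijq] add [vzeq,xfkhr,jrzo] -> 13 lines: mknio xhd bve kppq cogke jokgf vzeq xfkhr jrzo eedi sxf unh apvwn
Hunk 4: at line 6 remove [vzeq] add [hbnkp] -> 13 lines: mknio xhd bve kppq cogke jokgf hbnkp xfkhr jrzo eedi sxf unh apvwn
Hunk 5: at line 4 remove [cogke] add [lylun] -> 13 lines: mknio xhd bve kppq lylun jokgf hbnkp xfkhr jrzo eedi sxf unh apvwn
Hunk 6: at line 5 remove [hbnkp,xfkhr] add [exyqg,tbwmj,foco] -> 14 lines: mknio xhd bve kppq lylun jokgf exyqg tbwmj foco jrzo eedi sxf unh apvwn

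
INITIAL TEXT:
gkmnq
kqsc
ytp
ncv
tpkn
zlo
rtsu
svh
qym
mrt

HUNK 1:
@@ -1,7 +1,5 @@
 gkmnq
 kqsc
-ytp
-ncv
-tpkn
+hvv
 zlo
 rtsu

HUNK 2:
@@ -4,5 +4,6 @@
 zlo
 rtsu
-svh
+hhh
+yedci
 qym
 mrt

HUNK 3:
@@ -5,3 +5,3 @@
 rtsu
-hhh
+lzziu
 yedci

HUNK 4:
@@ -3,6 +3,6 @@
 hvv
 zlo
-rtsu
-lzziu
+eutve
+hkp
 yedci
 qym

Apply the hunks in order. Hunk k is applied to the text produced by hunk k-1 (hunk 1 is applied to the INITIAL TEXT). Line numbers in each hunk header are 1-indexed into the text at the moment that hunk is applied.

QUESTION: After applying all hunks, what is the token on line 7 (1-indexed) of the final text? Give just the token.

Answer: yedci

Derivation:
Hunk 1: at line 1 remove [ytp,ncv,tpkn] add [hvv] -> 8 lines: gkmnq kqsc hvv zlo rtsu svh qym mrt
Hunk 2: at line 4 remove [svh] add [hhh,yedci] -> 9 lines: gkmnq kqsc hvv zlo rtsu hhh yedci qym mrt
Hunk 3: at line 5 remove [hhh] add [lzziu] -> 9 lines: gkmnq kqsc hvv zlo rtsu lzziu yedci qym mrt
Hunk 4: at line 3 remove [rtsu,lzziu] add [eutve,hkp] -> 9 lines: gkmnq kqsc hvv zlo eutve hkp yedci qym mrt
Final line 7: yedci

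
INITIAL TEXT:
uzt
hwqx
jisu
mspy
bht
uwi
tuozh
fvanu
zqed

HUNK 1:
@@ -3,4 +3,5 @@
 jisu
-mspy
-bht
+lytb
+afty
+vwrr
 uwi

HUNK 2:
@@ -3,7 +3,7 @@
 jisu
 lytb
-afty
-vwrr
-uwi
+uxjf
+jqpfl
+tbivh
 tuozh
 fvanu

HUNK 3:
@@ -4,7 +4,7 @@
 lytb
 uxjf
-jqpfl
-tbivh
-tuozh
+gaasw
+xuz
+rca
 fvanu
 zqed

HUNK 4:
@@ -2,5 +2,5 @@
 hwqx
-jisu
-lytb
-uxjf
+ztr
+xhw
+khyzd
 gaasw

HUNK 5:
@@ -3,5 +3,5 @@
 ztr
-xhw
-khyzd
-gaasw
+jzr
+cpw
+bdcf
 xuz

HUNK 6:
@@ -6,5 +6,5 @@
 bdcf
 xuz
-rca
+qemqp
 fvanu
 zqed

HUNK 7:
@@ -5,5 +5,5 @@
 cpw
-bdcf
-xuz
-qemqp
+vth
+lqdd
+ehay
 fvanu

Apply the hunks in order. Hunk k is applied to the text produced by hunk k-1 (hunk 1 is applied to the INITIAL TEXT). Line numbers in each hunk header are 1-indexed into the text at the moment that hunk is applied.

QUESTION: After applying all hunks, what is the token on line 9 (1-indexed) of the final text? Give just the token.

Answer: fvanu

Derivation:
Hunk 1: at line 3 remove [mspy,bht] add [lytb,afty,vwrr] -> 10 lines: uzt hwqx jisu lytb afty vwrr uwi tuozh fvanu zqed
Hunk 2: at line 3 remove [afty,vwrr,uwi] add [uxjf,jqpfl,tbivh] -> 10 lines: uzt hwqx jisu lytb uxjf jqpfl tbivh tuozh fvanu zqed
Hunk 3: at line 4 remove [jqpfl,tbivh,tuozh] add [gaasw,xuz,rca] -> 10 lines: uzt hwqx jisu lytb uxjf gaasw xuz rca fvanu zqed
Hunk 4: at line 2 remove [jisu,lytb,uxjf] add [ztr,xhw,khyzd] -> 10 lines: uzt hwqx ztr xhw khyzd gaasw xuz rca fvanu zqed
Hunk 5: at line 3 remove [xhw,khyzd,gaasw] add [jzr,cpw,bdcf] -> 10 lines: uzt hwqx ztr jzr cpw bdcf xuz rca fvanu zqed
Hunk 6: at line 6 remove [rca] add [qemqp] -> 10 lines: uzt hwqx ztr jzr cpw bdcf xuz qemqp fvanu zqed
Hunk 7: at line 5 remove [bdcf,xuz,qemqp] add [vth,lqdd,ehay] -> 10 lines: uzt hwqx ztr jzr cpw vth lqdd ehay fvanu zqed
Final line 9: fvanu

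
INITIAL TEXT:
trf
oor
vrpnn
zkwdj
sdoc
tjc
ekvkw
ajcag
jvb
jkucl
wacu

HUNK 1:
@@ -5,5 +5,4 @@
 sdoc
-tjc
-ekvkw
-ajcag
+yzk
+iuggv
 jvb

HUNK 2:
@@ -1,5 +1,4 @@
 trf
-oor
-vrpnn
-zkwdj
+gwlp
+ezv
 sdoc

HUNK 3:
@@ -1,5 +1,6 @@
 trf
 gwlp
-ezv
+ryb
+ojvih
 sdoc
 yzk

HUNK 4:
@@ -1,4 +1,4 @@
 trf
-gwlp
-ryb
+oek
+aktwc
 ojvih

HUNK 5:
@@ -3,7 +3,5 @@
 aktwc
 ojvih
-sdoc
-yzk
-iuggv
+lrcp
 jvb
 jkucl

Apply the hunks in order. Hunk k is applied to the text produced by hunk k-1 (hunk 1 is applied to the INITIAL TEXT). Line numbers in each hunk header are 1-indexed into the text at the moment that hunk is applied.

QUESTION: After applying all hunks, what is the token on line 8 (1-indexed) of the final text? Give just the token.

Answer: wacu

Derivation:
Hunk 1: at line 5 remove [tjc,ekvkw,ajcag] add [yzk,iuggv] -> 10 lines: trf oor vrpnn zkwdj sdoc yzk iuggv jvb jkucl wacu
Hunk 2: at line 1 remove [oor,vrpnn,zkwdj] add [gwlp,ezv] -> 9 lines: trf gwlp ezv sdoc yzk iuggv jvb jkucl wacu
Hunk 3: at line 1 remove [ezv] add [ryb,ojvih] -> 10 lines: trf gwlp ryb ojvih sdoc yzk iuggv jvb jkucl wacu
Hunk 4: at line 1 remove [gwlp,ryb] add [oek,aktwc] -> 10 lines: trf oek aktwc ojvih sdoc yzk iuggv jvb jkucl wacu
Hunk 5: at line 3 remove [sdoc,yzk,iuggv] add [lrcp] -> 8 lines: trf oek aktwc ojvih lrcp jvb jkucl wacu
Final line 8: wacu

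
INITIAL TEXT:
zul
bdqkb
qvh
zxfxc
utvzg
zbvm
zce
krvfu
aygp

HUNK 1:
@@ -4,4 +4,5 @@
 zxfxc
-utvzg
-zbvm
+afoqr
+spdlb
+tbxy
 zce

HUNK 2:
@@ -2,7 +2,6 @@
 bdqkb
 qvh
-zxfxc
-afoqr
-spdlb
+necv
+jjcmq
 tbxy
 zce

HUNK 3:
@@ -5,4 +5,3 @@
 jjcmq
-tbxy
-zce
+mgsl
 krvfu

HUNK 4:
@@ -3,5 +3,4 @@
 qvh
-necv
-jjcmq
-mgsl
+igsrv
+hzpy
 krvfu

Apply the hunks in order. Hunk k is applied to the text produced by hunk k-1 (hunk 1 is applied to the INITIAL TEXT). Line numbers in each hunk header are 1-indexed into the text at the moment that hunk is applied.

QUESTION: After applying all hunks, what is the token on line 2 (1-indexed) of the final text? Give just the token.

Answer: bdqkb

Derivation:
Hunk 1: at line 4 remove [utvzg,zbvm] add [afoqr,spdlb,tbxy] -> 10 lines: zul bdqkb qvh zxfxc afoqr spdlb tbxy zce krvfu aygp
Hunk 2: at line 2 remove [zxfxc,afoqr,spdlb] add [necv,jjcmq] -> 9 lines: zul bdqkb qvh necv jjcmq tbxy zce krvfu aygp
Hunk 3: at line 5 remove [tbxy,zce] add [mgsl] -> 8 lines: zul bdqkb qvh necv jjcmq mgsl krvfu aygp
Hunk 4: at line 3 remove [necv,jjcmq,mgsl] add [igsrv,hzpy] -> 7 lines: zul bdqkb qvh igsrv hzpy krvfu aygp
Final line 2: bdqkb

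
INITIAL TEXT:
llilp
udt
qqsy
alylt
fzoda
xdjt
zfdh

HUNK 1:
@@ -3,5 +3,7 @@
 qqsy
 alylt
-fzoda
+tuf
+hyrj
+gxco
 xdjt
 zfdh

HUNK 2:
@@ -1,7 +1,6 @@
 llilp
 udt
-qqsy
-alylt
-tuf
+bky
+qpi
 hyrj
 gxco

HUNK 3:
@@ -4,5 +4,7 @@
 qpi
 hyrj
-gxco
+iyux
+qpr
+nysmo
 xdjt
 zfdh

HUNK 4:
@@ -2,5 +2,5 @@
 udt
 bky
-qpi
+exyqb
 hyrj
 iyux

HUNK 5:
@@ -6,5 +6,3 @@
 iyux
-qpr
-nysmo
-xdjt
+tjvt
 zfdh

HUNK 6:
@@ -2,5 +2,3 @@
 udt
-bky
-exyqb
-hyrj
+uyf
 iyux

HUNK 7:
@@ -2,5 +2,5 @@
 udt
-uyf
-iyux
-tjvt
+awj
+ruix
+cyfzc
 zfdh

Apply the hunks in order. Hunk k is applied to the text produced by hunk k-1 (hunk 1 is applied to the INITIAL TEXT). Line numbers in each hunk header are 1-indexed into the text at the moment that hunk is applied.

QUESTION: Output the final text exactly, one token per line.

Answer: llilp
udt
awj
ruix
cyfzc
zfdh

Derivation:
Hunk 1: at line 3 remove [fzoda] add [tuf,hyrj,gxco] -> 9 lines: llilp udt qqsy alylt tuf hyrj gxco xdjt zfdh
Hunk 2: at line 1 remove [qqsy,alylt,tuf] add [bky,qpi] -> 8 lines: llilp udt bky qpi hyrj gxco xdjt zfdh
Hunk 3: at line 4 remove [gxco] add [iyux,qpr,nysmo] -> 10 lines: llilp udt bky qpi hyrj iyux qpr nysmo xdjt zfdh
Hunk 4: at line 2 remove [qpi] add [exyqb] -> 10 lines: llilp udt bky exyqb hyrj iyux qpr nysmo xdjt zfdh
Hunk 5: at line 6 remove [qpr,nysmo,xdjt] add [tjvt] -> 8 lines: llilp udt bky exyqb hyrj iyux tjvt zfdh
Hunk 6: at line 2 remove [bky,exyqb,hyrj] add [uyf] -> 6 lines: llilp udt uyf iyux tjvt zfdh
Hunk 7: at line 2 remove [uyf,iyux,tjvt] add [awj,ruix,cyfzc] -> 6 lines: llilp udt awj ruix cyfzc zfdh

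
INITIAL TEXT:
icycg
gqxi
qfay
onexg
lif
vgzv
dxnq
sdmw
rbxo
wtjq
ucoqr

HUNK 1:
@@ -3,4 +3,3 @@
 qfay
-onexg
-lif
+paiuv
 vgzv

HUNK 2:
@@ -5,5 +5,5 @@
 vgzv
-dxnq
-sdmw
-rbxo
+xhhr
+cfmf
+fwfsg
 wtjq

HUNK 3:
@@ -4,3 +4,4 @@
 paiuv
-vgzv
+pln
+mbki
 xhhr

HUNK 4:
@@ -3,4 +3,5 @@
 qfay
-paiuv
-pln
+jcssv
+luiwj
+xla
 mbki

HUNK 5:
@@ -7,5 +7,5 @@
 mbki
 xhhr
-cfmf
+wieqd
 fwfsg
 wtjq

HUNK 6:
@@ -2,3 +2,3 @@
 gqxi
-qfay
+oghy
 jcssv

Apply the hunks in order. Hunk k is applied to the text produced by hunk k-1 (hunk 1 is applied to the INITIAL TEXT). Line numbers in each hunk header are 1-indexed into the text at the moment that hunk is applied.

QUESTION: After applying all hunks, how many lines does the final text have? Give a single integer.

Answer: 12

Derivation:
Hunk 1: at line 3 remove [onexg,lif] add [paiuv] -> 10 lines: icycg gqxi qfay paiuv vgzv dxnq sdmw rbxo wtjq ucoqr
Hunk 2: at line 5 remove [dxnq,sdmw,rbxo] add [xhhr,cfmf,fwfsg] -> 10 lines: icycg gqxi qfay paiuv vgzv xhhr cfmf fwfsg wtjq ucoqr
Hunk 3: at line 4 remove [vgzv] add [pln,mbki] -> 11 lines: icycg gqxi qfay paiuv pln mbki xhhr cfmf fwfsg wtjq ucoqr
Hunk 4: at line 3 remove [paiuv,pln] add [jcssv,luiwj,xla] -> 12 lines: icycg gqxi qfay jcssv luiwj xla mbki xhhr cfmf fwfsg wtjq ucoqr
Hunk 5: at line 7 remove [cfmf] add [wieqd] -> 12 lines: icycg gqxi qfay jcssv luiwj xla mbki xhhr wieqd fwfsg wtjq ucoqr
Hunk 6: at line 2 remove [qfay] add [oghy] -> 12 lines: icycg gqxi oghy jcssv luiwj xla mbki xhhr wieqd fwfsg wtjq ucoqr
Final line count: 12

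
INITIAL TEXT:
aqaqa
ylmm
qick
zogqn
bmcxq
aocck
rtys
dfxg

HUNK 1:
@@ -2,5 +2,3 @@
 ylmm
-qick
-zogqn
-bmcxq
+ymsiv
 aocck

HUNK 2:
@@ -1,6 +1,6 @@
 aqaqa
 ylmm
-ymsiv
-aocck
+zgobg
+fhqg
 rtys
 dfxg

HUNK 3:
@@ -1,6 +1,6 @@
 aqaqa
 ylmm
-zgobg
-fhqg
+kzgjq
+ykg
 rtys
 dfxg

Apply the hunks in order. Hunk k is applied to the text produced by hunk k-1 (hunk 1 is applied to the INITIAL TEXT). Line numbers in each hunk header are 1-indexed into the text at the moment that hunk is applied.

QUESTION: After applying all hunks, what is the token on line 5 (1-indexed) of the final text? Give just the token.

Hunk 1: at line 2 remove [qick,zogqn,bmcxq] add [ymsiv] -> 6 lines: aqaqa ylmm ymsiv aocck rtys dfxg
Hunk 2: at line 1 remove [ymsiv,aocck] add [zgobg,fhqg] -> 6 lines: aqaqa ylmm zgobg fhqg rtys dfxg
Hunk 3: at line 1 remove [zgobg,fhqg] add [kzgjq,ykg] -> 6 lines: aqaqa ylmm kzgjq ykg rtys dfxg
Final line 5: rtys

Answer: rtys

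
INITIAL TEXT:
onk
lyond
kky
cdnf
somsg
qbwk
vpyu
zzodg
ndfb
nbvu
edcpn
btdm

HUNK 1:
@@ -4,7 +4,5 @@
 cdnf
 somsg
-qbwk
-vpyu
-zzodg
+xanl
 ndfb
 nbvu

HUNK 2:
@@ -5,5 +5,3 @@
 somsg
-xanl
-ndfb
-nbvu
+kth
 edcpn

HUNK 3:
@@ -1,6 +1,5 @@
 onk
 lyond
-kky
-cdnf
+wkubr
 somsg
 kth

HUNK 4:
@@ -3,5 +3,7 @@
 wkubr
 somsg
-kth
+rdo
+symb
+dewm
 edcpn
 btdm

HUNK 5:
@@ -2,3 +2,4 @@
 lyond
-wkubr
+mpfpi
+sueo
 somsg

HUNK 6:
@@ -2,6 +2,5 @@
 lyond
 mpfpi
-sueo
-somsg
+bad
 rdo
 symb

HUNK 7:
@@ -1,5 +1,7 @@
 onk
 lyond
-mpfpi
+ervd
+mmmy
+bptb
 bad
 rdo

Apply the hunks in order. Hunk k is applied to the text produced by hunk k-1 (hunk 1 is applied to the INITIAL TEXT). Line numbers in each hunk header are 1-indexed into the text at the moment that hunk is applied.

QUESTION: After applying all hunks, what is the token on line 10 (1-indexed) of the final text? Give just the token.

Hunk 1: at line 4 remove [qbwk,vpyu,zzodg] add [xanl] -> 10 lines: onk lyond kky cdnf somsg xanl ndfb nbvu edcpn btdm
Hunk 2: at line 5 remove [xanl,ndfb,nbvu] add [kth] -> 8 lines: onk lyond kky cdnf somsg kth edcpn btdm
Hunk 3: at line 1 remove [kky,cdnf] add [wkubr] -> 7 lines: onk lyond wkubr somsg kth edcpn btdm
Hunk 4: at line 3 remove [kth] add [rdo,symb,dewm] -> 9 lines: onk lyond wkubr somsg rdo symb dewm edcpn btdm
Hunk 5: at line 2 remove [wkubr] add [mpfpi,sueo] -> 10 lines: onk lyond mpfpi sueo somsg rdo symb dewm edcpn btdm
Hunk 6: at line 2 remove [sueo,somsg] add [bad] -> 9 lines: onk lyond mpfpi bad rdo symb dewm edcpn btdm
Hunk 7: at line 1 remove [mpfpi] add [ervd,mmmy,bptb] -> 11 lines: onk lyond ervd mmmy bptb bad rdo symb dewm edcpn btdm
Final line 10: edcpn

Answer: edcpn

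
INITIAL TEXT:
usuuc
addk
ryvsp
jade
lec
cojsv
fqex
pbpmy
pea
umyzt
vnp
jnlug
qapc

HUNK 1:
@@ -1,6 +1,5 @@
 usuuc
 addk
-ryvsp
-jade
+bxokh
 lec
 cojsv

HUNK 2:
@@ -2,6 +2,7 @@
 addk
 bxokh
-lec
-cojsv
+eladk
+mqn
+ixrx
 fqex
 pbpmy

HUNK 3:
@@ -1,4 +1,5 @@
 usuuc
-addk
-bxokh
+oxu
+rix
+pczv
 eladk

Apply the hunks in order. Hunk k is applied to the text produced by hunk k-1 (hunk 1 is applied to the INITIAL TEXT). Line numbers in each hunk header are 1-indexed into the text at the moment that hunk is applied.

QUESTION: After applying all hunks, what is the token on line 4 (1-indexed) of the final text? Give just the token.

Answer: pczv

Derivation:
Hunk 1: at line 1 remove [ryvsp,jade] add [bxokh] -> 12 lines: usuuc addk bxokh lec cojsv fqex pbpmy pea umyzt vnp jnlug qapc
Hunk 2: at line 2 remove [lec,cojsv] add [eladk,mqn,ixrx] -> 13 lines: usuuc addk bxokh eladk mqn ixrx fqex pbpmy pea umyzt vnp jnlug qapc
Hunk 3: at line 1 remove [addk,bxokh] add [oxu,rix,pczv] -> 14 lines: usuuc oxu rix pczv eladk mqn ixrx fqex pbpmy pea umyzt vnp jnlug qapc
Final line 4: pczv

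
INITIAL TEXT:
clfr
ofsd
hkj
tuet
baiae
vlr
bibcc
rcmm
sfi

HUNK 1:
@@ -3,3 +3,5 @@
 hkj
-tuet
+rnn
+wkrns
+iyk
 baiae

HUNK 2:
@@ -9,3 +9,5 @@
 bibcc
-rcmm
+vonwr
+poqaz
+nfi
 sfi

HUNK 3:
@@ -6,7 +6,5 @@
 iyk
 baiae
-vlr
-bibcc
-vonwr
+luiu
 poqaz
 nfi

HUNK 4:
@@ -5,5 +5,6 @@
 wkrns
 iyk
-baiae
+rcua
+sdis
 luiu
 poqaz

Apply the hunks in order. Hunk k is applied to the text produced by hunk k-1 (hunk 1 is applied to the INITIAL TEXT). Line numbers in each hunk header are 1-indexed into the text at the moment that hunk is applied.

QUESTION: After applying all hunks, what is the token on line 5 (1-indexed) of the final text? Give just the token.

Hunk 1: at line 3 remove [tuet] add [rnn,wkrns,iyk] -> 11 lines: clfr ofsd hkj rnn wkrns iyk baiae vlr bibcc rcmm sfi
Hunk 2: at line 9 remove [rcmm] add [vonwr,poqaz,nfi] -> 13 lines: clfr ofsd hkj rnn wkrns iyk baiae vlr bibcc vonwr poqaz nfi sfi
Hunk 3: at line 6 remove [vlr,bibcc,vonwr] add [luiu] -> 11 lines: clfr ofsd hkj rnn wkrns iyk baiae luiu poqaz nfi sfi
Hunk 4: at line 5 remove [baiae] add [rcua,sdis] -> 12 lines: clfr ofsd hkj rnn wkrns iyk rcua sdis luiu poqaz nfi sfi
Final line 5: wkrns

Answer: wkrns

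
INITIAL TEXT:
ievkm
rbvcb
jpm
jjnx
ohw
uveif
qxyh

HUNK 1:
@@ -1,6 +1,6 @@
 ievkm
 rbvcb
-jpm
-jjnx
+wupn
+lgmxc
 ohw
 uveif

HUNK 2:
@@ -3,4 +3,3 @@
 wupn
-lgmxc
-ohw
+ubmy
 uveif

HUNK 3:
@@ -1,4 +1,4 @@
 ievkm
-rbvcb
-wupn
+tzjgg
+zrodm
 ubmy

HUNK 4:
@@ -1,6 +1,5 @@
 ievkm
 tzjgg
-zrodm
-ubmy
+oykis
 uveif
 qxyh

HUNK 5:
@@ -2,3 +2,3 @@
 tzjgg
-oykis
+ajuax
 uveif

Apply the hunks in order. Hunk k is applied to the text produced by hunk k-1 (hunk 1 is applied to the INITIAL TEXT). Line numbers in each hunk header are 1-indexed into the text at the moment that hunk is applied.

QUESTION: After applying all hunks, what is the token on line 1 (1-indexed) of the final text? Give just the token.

Answer: ievkm

Derivation:
Hunk 1: at line 1 remove [jpm,jjnx] add [wupn,lgmxc] -> 7 lines: ievkm rbvcb wupn lgmxc ohw uveif qxyh
Hunk 2: at line 3 remove [lgmxc,ohw] add [ubmy] -> 6 lines: ievkm rbvcb wupn ubmy uveif qxyh
Hunk 3: at line 1 remove [rbvcb,wupn] add [tzjgg,zrodm] -> 6 lines: ievkm tzjgg zrodm ubmy uveif qxyh
Hunk 4: at line 1 remove [zrodm,ubmy] add [oykis] -> 5 lines: ievkm tzjgg oykis uveif qxyh
Hunk 5: at line 2 remove [oykis] add [ajuax] -> 5 lines: ievkm tzjgg ajuax uveif qxyh
Final line 1: ievkm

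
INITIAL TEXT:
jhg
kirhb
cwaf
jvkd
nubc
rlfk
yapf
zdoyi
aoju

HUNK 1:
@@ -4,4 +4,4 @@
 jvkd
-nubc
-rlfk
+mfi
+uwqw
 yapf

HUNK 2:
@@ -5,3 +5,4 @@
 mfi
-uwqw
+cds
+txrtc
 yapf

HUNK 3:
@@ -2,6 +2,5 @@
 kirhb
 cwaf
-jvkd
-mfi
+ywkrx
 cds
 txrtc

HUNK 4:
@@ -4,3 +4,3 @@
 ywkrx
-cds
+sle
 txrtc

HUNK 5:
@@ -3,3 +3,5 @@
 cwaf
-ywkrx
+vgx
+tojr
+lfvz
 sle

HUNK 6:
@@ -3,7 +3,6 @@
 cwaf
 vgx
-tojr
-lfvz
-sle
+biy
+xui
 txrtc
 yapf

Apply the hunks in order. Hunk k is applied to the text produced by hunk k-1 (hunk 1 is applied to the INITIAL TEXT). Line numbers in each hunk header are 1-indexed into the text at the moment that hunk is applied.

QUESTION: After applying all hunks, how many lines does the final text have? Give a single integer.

Answer: 10

Derivation:
Hunk 1: at line 4 remove [nubc,rlfk] add [mfi,uwqw] -> 9 lines: jhg kirhb cwaf jvkd mfi uwqw yapf zdoyi aoju
Hunk 2: at line 5 remove [uwqw] add [cds,txrtc] -> 10 lines: jhg kirhb cwaf jvkd mfi cds txrtc yapf zdoyi aoju
Hunk 3: at line 2 remove [jvkd,mfi] add [ywkrx] -> 9 lines: jhg kirhb cwaf ywkrx cds txrtc yapf zdoyi aoju
Hunk 4: at line 4 remove [cds] add [sle] -> 9 lines: jhg kirhb cwaf ywkrx sle txrtc yapf zdoyi aoju
Hunk 5: at line 3 remove [ywkrx] add [vgx,tojr,lfvz] -> 11 lines: jhg kirhb cwaf vgx tojr lfvz sle txrtc yapf zdoyi aoju
Hunk 6: at line 3 remove [tojr,lfvz,sle] add [biy,xui] -> 10 lines: jhg kirhb cwaf vgx biy xui txrtc yapf zdoyi aoju
Final line count: 10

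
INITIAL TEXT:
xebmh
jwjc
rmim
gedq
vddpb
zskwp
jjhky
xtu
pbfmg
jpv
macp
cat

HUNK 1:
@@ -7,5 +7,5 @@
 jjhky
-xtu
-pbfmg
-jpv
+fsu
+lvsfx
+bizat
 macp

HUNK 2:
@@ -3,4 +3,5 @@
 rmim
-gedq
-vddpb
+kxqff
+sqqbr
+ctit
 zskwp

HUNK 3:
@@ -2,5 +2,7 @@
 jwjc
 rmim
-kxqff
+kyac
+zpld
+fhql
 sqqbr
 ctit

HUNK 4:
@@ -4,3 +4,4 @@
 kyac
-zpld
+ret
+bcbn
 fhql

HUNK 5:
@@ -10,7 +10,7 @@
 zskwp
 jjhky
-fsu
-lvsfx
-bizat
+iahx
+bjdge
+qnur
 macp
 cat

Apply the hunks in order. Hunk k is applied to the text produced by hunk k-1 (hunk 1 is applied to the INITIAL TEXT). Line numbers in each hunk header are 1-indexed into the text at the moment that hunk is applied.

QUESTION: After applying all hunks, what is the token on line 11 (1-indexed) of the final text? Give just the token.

Hunk 1: at line 7 remove [xtu,pbfmg,jpv] add [fsu,lvsfx,bizat] -> 12 lines: xebmh jwjc rmim gedq vddpb zskwp jjhky fsu lvsfx bizat macp cat
Hunk 2: at line 3 remove [gedq,vddpb] add [kxqff,sqqbr,ctit] -> 13 lines: xebmh jwjc rmim kxqff sqqbr ctit zskwp jjhky fsu lvsfx bizat macp cat
Hunk 3: at line 2 remove [kxqff] add [kyac,zpld,fhql] -> 15 lines: xebmh jwjc rmim kyac zpld fhql sqqbr ctit zskwp jjhky fsu lvsfx bizat macp cat
Hunk 4: at line 4 remove [zpld] add [ret,bcbn] -> 16 lines: xebmh jwjc rmim kyac ret bcbn fhql sqqbr ctit zskwp jjhky fsu lvsfx bizat macp cat
Hunk 5: at line 10 remove [fsu,lvsfx,bizat] add [iahx,bjdge,qnur] -> 16 lines: xebmh jwjc rmim kyac ret bcbn fhql sqqbr ctit zskwp jjhky iahx bjdge qnur macp cat
Final line 11: jjhky

Answer: jjhky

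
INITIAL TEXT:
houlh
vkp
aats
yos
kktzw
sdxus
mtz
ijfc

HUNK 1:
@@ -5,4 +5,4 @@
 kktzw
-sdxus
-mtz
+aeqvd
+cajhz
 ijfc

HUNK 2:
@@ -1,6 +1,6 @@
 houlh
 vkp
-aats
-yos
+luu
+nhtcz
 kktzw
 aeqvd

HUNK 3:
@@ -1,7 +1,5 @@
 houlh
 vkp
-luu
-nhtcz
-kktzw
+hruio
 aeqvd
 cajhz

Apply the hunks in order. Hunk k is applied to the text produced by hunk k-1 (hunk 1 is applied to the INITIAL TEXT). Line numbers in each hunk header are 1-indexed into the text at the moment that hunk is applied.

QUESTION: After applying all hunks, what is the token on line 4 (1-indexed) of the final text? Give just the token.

Answer: aeqvd

Derivation:
Hunk 1: at line 5 remove [sdxus,mtz] add [aeqvd,cajhz] -> 8 lines: houlh vkp aats yos kktzw aeqvd cajhz ijfc
Hunk 2: at line 1 remove [aats,yos] add [luu,nhtcz] -> 8 lines: houlh vkp luu nhtcz kktzw aeqvd cajhz ijfc
Hunk 3: at line 1 remove [luu,nhtcz,kktzw] add [hruio] -> 6 lines: houlh vkp hruio aeqvd cajhz ijfc
Final line 4: aeqvd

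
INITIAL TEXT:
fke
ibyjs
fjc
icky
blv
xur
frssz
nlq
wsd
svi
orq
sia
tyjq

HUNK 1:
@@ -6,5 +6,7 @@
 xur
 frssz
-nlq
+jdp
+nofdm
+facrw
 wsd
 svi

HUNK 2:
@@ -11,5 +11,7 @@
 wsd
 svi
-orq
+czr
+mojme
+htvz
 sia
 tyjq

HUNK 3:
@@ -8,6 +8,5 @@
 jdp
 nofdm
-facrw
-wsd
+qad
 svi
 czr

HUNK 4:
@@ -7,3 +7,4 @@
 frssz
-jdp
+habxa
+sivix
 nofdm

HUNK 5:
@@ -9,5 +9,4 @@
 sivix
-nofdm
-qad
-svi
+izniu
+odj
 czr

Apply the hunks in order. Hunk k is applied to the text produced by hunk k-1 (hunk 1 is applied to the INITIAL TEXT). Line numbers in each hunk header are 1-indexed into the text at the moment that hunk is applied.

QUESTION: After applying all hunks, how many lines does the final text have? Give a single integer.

Answer: 16

Derivation:
Hunk 1: at line 6 remove [nlq] add [jdp,nofdm,facrw] -> 15 lines: fke ibyjs fjc icky blv xur frssz jdp nofdm facrw wsd svi orq sia tyjq
Hunk 2: at line 11 remove [orq] add [czr,mojme,htvz] -> 17 lines: fke ibyjs fjc icky blv xur frssz jdp nofdm facrw wsd svi czr mojme htvz sia tyjq
Hunk 3: at line 8 remove [facrw,wsd] add [qad] -> 16 lines: fke ibyjs fjc icky blv xur frssz jdp nofdm qad svi czr mojme htvz sia tyjq
Hunk 4: at line 7 remove [jdp] add [habxa,sivix] -> 17 lines: fke ibyjs fjc icky blv xur frssz habxa sivix nofdm qad svi czr mojme htvz sia tyjq
Hunk 5: at line 9 remove [nofdm,qad,svi] add [izniu,odj] -> 16 lines: fke ibyjs fjc icky blv xur frssz habxa sivix izniu odj czr mojme htvz sia tyjq
Final line count: 16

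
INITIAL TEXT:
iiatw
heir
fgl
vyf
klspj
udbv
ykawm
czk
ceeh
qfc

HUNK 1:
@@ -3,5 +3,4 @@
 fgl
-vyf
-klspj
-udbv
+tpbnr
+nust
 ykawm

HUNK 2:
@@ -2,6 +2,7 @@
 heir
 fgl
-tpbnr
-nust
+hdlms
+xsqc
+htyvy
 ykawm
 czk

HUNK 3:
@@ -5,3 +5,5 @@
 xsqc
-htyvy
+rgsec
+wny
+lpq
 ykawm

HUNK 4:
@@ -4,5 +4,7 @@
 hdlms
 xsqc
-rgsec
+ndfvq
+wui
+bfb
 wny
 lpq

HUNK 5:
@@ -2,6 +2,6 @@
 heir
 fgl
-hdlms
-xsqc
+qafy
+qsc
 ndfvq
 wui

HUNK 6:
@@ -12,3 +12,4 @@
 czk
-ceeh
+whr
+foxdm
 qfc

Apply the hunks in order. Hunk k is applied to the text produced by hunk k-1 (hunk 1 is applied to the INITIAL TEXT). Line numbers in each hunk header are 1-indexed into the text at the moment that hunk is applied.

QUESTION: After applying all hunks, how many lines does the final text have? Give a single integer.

Hunk 1: at line 3 remove [vyf,klspj,udbv] add [tpbnr,nust] -> 9 lines: iiatw heir fgl tpbnr nust ykawm czk ceeh qfc
Hunk 2: at line 2 remove [tpbnr,nust] add [hdlms,xsqc,htyvy] -> 10 lines: iiatw heir fgl hdlms xsqc htyvy ykawm czk ceeh qfc
Hunk 3: at line 5 remove [htyvy] add [rgsec,wny,lpq] -> 12 lines: iiatw heir fgl hdlms xsqc rgsec wny lpq ykawm czk ceeh qfc
Hunk 4: at line 4 remove [rgsec] add [ndfvq,wui,bfb] -> 14 lines: iiatw heir fgl hdlms xsqc ndfvq wui bfb wny lpq ykawm czk ceeh qfc
Hunk 5: at line 2 remove [hdlms,xsqc] add [qafy,qsc] -> 14 lines: iiatw heir fgl qafy qsc ndfvq wui bfb wny lpq ykawm czk ceeh qfc
Hunk 6: at line 12 remove [ceeh] add [whr,foxdm] -> 15 lines: iiatw heir fgl qafy qsc ndfvq wui bfb wny lpq ykawm czk whr foxdm qfc
Final line count: 15

Answer: 15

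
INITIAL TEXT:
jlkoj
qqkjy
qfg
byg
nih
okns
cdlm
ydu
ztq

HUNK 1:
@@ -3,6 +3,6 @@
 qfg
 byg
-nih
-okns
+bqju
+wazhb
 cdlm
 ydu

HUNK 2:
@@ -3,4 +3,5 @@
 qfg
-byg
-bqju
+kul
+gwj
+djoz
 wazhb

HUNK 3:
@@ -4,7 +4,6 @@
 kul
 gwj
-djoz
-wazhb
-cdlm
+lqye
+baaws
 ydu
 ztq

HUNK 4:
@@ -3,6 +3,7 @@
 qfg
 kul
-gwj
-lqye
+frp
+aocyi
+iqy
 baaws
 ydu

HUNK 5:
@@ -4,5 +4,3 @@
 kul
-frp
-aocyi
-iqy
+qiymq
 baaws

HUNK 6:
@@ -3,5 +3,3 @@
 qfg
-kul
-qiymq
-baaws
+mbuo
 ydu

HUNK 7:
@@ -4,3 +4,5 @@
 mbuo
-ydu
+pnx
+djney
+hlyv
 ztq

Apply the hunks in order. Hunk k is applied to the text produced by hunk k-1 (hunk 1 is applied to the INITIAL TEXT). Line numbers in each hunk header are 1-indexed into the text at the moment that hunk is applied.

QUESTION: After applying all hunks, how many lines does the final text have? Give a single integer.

Answer: 8

Derivation:
Hunk 1: at line 3 remove [nih,okns] add [bqju,wazhb] -> 9 lines: jlkoj qqkjy qfg byg bqju wazhb cdlm ydu ztq
Hunk 2: at line 3 remove [byg,bqju] add [kul,gwj,djoz] -> 10 lines: jlkoj qqkjy qfg kul gwj djoz wazhb cdlm ydu ztq
Hunk 3: at line 4 remove [djoz,wazhb,cdlm] add [lqye,baaws] -> 9 lines: jlkoj qqkjy qfg kul gwj lqye baaws ydu ztq
Hunk 4: at line 3 remove [gwj,lqye] add [frp,aocyi,iqy] -> 10 lines: jlkoj qqkjy qfg kul frp aocyi iqy baaws ydu ztq
Hunk 5: at line 4 remove [frp,aocyi,iqy] add [qiymq] -> 8 lines: jlkoj qqkjy qfg kul qiymq baaws ydu ztq
Hunk 6: at line 3 remove [kul,qiymq,baaws] add [mbuo] -> 6 lines: jlkoj qqkjy qfg mbuo ydu ztq
Hunk 7: at line 4 remove [ydu] add [pnx,djney,hlyv] -> 8 lines: jlkoj qqkjy qfg mbuo pnx djney hlyv ztq
Final line count: 8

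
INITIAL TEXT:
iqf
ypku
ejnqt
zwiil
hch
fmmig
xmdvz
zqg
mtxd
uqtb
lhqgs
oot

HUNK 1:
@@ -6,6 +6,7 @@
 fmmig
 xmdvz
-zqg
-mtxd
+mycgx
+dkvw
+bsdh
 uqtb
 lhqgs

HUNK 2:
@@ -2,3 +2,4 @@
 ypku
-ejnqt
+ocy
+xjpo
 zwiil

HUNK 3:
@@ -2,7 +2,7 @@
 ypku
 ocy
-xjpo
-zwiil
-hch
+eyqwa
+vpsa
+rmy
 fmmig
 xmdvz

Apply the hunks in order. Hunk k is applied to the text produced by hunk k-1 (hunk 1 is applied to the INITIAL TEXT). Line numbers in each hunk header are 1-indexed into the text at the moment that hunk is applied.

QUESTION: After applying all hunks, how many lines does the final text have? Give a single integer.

Answer: 14

Derivation:
Hunk 1: at line 6 remove [zqg,mtxd] add [mycgx,dkvw,bsdh] -> 13 lines: iqf ypku ejnqt zwiil hch fmmig xmdvz mycgx dkvw bsdh uqtb lhqgs oot
Hunk 2: at line 2 remove [ejnqt] add [ocy,xjpo] -> 14 lines: iqf ypku ocy xjpo zwiil hch fmmig xmdvz mycgx dkvw bsdh uqtb lhqgs oot
Hunk 3: at line 2 remove [xjpo,zwiil,hch] add [eyqwa,vpsa,rmy] -> 14 lines: iqf ypku ocy eyqwa vpsa rmy fmmig xmdvz mycgx dkvw bsdh uqtb lhqgs oot
Final line count: 14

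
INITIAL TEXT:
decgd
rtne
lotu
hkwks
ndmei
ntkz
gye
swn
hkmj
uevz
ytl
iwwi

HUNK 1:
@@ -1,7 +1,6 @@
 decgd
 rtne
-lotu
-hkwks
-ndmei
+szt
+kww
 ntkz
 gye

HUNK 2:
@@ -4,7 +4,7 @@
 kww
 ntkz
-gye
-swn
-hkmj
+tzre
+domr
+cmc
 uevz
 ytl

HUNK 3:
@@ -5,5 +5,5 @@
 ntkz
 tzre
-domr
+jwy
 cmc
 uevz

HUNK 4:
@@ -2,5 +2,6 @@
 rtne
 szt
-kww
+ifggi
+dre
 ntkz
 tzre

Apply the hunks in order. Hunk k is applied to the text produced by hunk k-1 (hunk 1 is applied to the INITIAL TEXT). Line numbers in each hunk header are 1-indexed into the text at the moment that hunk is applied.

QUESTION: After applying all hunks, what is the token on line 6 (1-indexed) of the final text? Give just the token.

Hunk 1: at line 1 remove [lotu,hkwks,ndmei] add [szt,kww] -> 11 lines: decgd rtne szt kww ntkz gye swn hkmj uevz ytl iwwi
Hunk 2: at line 4 remove [gye,swn,hkmj] add [tzre,domr,cmc] -> 11 lines: decgd rtne szt kww ntkz tzre domr cmc uevz ytl iwwi
Hunk 3: at line 5 remove [domr] add [jwy] -> 11 lines: decgd rtne szt kww ntkz tzre jwy cmc uevz ytl iwwi
Hunk 4: at line 2 remove [kww] add [ifggi,dre] -> 12 lines: decgd rtne szt ifggi dre ntkz tzre jwy cmc uevz ytl iwwi
Final line 6: ntkz

Answer: ntkz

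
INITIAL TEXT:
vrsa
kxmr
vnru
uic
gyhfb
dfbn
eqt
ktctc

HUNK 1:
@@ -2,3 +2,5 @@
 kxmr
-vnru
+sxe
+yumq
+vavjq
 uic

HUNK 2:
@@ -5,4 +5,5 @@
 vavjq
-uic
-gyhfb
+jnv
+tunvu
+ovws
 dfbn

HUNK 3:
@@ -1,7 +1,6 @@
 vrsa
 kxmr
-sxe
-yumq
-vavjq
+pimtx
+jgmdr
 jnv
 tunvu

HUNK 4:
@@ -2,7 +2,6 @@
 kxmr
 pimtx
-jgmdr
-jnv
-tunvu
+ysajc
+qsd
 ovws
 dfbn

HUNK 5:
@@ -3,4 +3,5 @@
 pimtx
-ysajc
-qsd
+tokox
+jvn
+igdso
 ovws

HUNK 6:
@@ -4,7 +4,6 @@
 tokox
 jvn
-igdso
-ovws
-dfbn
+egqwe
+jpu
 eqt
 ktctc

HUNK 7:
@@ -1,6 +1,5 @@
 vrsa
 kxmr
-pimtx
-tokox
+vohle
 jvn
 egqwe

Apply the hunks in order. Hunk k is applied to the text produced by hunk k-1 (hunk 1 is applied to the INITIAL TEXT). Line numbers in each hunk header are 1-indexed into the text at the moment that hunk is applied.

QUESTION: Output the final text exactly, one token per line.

Answer: vrsa
kxmr
vohle
jvn
egqwe
jpu
eqt
ktctc

Derivation:
Hunk 1: at line 2 remove [vnru] add [sxe,yumq,vavjq] -> 10 lines: vrsa kxmr sxe yumq vavjq uic gyhfb dfbn eqt ktctc
Hunk 2: at line 5 remove [uic,gyhfb] add [jnv,tunvu,ovws] -> 11 lines: vrsa kxmr sxe yumq vavjq jnv tunvu ovws dfbn eqt ktctc
Hunk 3: at line 1 remove [sxe,yumq,vavjq] add [pimtx,jgmdr] -> 10 lines: vrsa kxmr pimtx jgmdr jnv tunvu ovws dfbn eqt ktctc
Hunk 4: at line 2 remove [jgmdr,jnv,tunvu] add [ysajc,qsd] -> 9 lines: vrsa kxmr pimtx ysajc qsd ovws dfbn eqt ktctc
Hunk 5: at line 3 remove [ysajc,qsd] add [tokox,jvn,igdso] -> 10 lines: vrsa kxmr pimtx tokox jvn igdso ovws dfbn eqt ktctc
Hunk 6: at line 4 remove [igdso,ovws,dfbn] add [egqwe,jpu] -> 9 lines: vrsa kxmr pimtx tokox jvn egqwe jpu eqt ktctc
Hunk 7: at line 1 remove [pimtx,tokox] add [vohle] -> 8 lines: vrsa kxmr vohle jvn egqwe jpu eqt ktctc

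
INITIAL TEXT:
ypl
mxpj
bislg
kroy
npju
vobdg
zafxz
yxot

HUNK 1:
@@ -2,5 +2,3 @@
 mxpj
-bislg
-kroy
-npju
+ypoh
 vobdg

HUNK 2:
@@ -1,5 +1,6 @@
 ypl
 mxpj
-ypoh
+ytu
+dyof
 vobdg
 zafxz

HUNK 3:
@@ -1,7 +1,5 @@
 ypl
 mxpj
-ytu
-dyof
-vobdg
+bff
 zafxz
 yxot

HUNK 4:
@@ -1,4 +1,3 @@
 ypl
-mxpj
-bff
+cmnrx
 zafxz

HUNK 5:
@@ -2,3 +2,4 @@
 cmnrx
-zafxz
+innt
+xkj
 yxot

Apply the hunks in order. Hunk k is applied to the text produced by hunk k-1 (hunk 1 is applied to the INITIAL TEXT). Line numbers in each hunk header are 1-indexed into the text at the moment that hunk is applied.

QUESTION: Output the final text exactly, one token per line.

Hunk 1: at line 2 remove [bislg,kroy,npju] add [ypoh] -> 6 lines: ypl mxpj ypoh vobdg zafxz yxot
Hunk 2: at line 1 remove [ypoh] add [ytu,dyof] -> 7 lines: ypl mxpj ytu dyof vobdg zafxz yxot
Hunk 3: at line 1 remove [ytu,dyof,vobdg] add [bff] -> 5 lines: ypl mxpj bff zafxz yxot
Hunk 4: at line 1 remove [mxpj,bff] add [cmnrx] -> 4 lines: ypl cmnrx zafxz yxot
Hunk 5: at line 2 remove [zafxz] add [innt,xkj] -> 5 lines: ypl cmnrx innt xkj yxot

Answer: ypl
cmnrx
innt
xkj
yxot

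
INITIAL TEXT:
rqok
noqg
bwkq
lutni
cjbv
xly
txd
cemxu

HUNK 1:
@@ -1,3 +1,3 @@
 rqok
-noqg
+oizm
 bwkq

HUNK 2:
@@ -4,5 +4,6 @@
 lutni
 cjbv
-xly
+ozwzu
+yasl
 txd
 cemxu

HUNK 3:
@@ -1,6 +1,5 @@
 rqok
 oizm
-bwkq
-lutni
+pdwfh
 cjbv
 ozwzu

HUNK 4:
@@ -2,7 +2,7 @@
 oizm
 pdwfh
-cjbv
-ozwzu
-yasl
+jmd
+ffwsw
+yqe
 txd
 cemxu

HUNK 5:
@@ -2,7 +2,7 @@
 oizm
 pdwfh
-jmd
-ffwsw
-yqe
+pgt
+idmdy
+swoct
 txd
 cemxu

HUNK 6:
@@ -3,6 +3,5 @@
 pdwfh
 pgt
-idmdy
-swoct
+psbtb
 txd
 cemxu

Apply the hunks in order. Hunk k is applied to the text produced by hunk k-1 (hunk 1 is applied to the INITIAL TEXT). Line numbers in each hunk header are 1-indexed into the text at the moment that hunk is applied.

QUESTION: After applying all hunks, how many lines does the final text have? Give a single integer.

Hunk 1: at line 1 remove [noqg] add [oizm] -> 8 lines: rqok oizm bwkq lutni cjbv xly txd cemxu
Hunk 2: at line 4 remove [xly] add [ozwzu,yasl] -> 9 lines: rqok oizm bwkq lutni cjbv ozwzu yasl txd cemxu
Hunk 3: at line 1 remove [bwkq,lutni] add [pdwfh] -> 8 lines: rqok oizm pdwfh cjbv ozwzu yasl txd cemxu
Hunk 4: at line 2 remove [cjbv,ozwzu,yasl] add [jmd,ffwsw,yqe] -> 8 lines: rqok oizm pdwfh jmd ffwsw yqe txd cemxu
Hunk 5: at line 2 remove [jmd,ffwsw,yqe] add [pgt,idmdy,swoct] -> 8 lines: rqok oizm pdwfh pgt idmdy swoct txd cemxu
Hunk 6: at line 3 remove [idmdy,swoct] add [psbtb] -> 7 lines: rqok oizm pdwfh pgt psbtb txd cemxu
Final line count: 7

Answer: 7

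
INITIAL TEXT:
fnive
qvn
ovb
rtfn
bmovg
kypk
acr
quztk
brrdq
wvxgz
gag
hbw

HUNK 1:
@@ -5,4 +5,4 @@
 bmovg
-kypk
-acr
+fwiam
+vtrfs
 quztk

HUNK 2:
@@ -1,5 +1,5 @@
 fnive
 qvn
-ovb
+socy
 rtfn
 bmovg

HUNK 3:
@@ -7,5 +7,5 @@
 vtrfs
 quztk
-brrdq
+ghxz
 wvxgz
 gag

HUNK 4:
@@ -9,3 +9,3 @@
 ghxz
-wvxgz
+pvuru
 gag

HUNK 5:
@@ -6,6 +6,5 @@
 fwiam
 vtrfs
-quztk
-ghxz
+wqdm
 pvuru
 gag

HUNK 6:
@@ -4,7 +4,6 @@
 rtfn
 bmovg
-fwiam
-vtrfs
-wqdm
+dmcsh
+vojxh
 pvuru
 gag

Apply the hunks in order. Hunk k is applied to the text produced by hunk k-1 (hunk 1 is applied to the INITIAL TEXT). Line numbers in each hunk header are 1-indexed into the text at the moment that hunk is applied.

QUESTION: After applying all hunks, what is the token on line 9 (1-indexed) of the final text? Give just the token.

Answer: gag

Derivation:
Hunk 1: at line 5 remove [kypk,acr] add [fwiam,vtrfs] -> 12 lines: fnive qvn ovb rtfn bmovg fwiam vtrfs quztk brrdq wvxgz gag hbw
Hunk 2: at line 1 remove [ovb] add [socy] -> 12 lines: fnive qvn socy rtfn bmovg fwiam vtrfs quztk brrdq wvxgz gag hbw
Hunk 3: at line 7 remove [brrdq] add [ghxz] -> 12 lines: fnive qvn socy rtfn bmovg fwiam vtrfs quztk ghxz wvxgz gag hbw
Hunk 4: at line 9 remove [wvxgz] add [pvuru] -> 12 lines: fnive qvn socy rtfn bmovg fwiam vtrfs quztk ghxz pvuru gag hbw
Hunk 5: at line 6 remove [quztk,ghxz] add [wqdm] -> 11 lines: fnive qvn socy rtfn bmovg fwiam vtrfs wqdm pvuru gag hbw
Hunk 6: at line 4 remove [fwiam,vtrfs,wqdm] add [dmcsh,vojxh] -> 10 lines: fnive qvn socy rtfn bmovg dmcsh vojxh pvuru gag hbw
Final line 9: gag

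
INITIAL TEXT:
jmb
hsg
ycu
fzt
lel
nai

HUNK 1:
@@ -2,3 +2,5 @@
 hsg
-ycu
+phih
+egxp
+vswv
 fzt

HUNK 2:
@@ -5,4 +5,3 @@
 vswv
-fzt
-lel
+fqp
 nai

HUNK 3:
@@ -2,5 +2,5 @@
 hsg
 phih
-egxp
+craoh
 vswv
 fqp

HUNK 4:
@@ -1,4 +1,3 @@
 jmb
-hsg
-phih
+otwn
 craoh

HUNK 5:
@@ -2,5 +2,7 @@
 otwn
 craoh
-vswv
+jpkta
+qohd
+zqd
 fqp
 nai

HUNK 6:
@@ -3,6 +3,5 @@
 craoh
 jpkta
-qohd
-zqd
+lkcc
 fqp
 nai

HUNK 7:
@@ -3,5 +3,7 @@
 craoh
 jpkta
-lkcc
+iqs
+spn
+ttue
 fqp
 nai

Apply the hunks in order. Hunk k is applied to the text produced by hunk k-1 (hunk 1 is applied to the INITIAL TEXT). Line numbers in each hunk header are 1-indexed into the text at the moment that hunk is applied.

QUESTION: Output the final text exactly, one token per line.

Answer: jmb
otwn
craoh
jpkta
iqs
spn
ttue
fqp
nai

Derivation:
Hunk 1: at line 2 remove [ycu] add [phih,egxp,vswv] -> 8 lines: jmb hsg phih egxp vswv fzt lel nai
Hunk 2: at line 5 remove [fzt,lel] add [fqp] -> 7 lines: jmb hsg phih egxp vswv fqp nai
Hunk 3: at line 2 remove [egxp] add [craoh] -> 7 lines: jmb hsg phih craoh vswv fqp nai
Hunk 4: at line 1 remove [hsg,phih] add [otwn] -> 6 lines: jmb otwn craoh vswv fqp nai
Hunk 5: at line 2 remove [vswv] add [jpkta,qohd,zqd] -> 8 lines: jmb otwn craoh jpkta qohd zqd fqp nai
Hunk 6: at line 3 remove [qohd,zqd] add [lkcc] -> 7 lines: jmb otwn craoh jpkta lkcc fqp nai
Hunk 7: at line 3 remove [lkcc] add [iqs,spn,ttue] -> 9 lines: jmb otwn craoh jpkta iqs spn ttue fqp nai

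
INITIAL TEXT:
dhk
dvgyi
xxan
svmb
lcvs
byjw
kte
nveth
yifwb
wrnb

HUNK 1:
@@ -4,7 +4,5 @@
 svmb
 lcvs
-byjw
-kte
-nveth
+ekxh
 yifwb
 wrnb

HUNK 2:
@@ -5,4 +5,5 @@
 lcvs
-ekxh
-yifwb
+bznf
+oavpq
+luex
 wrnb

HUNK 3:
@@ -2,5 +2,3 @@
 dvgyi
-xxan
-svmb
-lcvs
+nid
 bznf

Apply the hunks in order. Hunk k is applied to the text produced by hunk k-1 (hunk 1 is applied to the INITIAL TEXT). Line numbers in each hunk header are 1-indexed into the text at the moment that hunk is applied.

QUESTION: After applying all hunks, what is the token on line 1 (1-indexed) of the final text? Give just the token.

Hunk 1: at line 4 remove [byjw,kte,nveth] add [ekxh] -> 8 lines: dhk dvgyi xxan svmb lcvs ekxh yifwb wrnb
Hunk 2: at line 5 remove [ekxh,yifwb] add [bznf,oavpq,luex] -> 9 lines: dhk dvgyi xxan svmb lcvs bznf oavpq luex wrnb
Hunk 3: at line 2 remove [xxan,svmb,lcvs] add [nid] -> 7 lines: dhk dvgyi nid bznf oavpq luex wrnb
Final line 1: dhk

Answer: dhk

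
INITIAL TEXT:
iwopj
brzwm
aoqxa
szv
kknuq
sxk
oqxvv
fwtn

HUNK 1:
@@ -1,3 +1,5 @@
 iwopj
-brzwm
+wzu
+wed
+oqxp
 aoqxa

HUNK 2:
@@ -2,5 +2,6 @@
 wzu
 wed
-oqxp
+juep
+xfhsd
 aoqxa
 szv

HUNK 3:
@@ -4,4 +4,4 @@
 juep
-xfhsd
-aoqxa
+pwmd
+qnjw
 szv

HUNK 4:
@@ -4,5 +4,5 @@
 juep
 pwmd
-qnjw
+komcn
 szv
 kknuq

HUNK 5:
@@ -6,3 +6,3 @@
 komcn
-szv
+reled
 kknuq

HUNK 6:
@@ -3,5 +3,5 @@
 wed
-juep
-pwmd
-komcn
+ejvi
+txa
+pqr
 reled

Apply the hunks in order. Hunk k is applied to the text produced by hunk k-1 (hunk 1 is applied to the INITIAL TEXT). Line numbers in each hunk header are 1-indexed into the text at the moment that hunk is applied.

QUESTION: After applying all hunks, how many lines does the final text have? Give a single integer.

Answer: 11

Derivation:
Hunk 1: at line 1 remove [brzwm] add [wzu,wed,oqxp] -> 10 lines: iwopj wzu wed oqxp aoqxa szv kknuq sxk oqxvv fwtn
Hunk 2: at line 2 remove [oqxp] add [juep,xfhsd] -> 11 lines: iwopj wzu wed juep xfhsd aoqxa szv kknuq sxk oqxvv fwtn
Hunk 3: at line 4 remove [xfhsd,aoqxa] add [pwmd,qnjw] -> 11 lines: iwopj wzu wed juep pwmd qnjw szv kknuq sxk oqxvv fwtn
Hunk 4: at line 4 remove [qnjw] add [komcn] -> 11 lines: iwopj wzu wed juep pwmd komcn szv kknuq sxk oqxvv fwtn
Hunk 5: at line 6 remove [szv] add [reled] -> 11 lines: iwopj wzu wed juep pwmd komcn reled kknuq sxk oqxvv fwtn
Hunk 6: at line 3 remove [juep,pwmd,komcn] add [ejvi,txa,pqr] -> 11 lines: iwopj wzu wed ejvi txa pqr reled kknuq sxk oqxvv fwtn
Final line count: 11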